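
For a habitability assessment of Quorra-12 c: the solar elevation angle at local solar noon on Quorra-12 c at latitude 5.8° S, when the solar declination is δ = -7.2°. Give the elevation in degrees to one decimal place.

At local noon the hour angle is zero, so the zenith angle equals |φ − δ| = |-5.8° − (-7.200°)| = 1.400°.
Elevation = 90° − 1.400° = 88.6°.

88.6°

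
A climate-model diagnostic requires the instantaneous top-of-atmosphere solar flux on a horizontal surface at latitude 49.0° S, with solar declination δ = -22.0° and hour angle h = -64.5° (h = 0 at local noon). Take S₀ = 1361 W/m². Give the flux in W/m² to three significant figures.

741 W/m²

cos θ_z = sin φ sin δ + cos φ cos δ cos h = 0.282719 + 0.261874 = 0.544593.
Flux = S₀ · cos θ_z = 1361 × 0.544593 = 741.2 W/m².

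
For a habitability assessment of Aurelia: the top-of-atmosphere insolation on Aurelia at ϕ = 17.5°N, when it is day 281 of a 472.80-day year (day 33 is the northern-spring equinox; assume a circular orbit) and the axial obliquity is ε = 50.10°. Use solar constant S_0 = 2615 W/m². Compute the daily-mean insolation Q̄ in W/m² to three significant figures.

Solar longitude: L_s = 360° × (281 − 33)/472.80 = 188.832°.
sin δ = sin 50.10° × sin 188.832° = -0.11780, so δ = -6.765°.
cos h₀ = −tan(+17.5°) tan(-6.765°) = 0.0374, h₀ = 1.5334 rad.
Bracket: h₀ sin ϕ sin δ + cos ϕ cos δ sin h₀ = 1.5334×0.30071×-0.11780 + 0.95372×0.99304×0.99930 = -0.054319 + 0.946419 = 0.892100.
Q̄ = (S_0/π) × [bracket] = (2615/π) × 0.892100 = 742.6 W/m².

Q̄ ≈ 743 W/m²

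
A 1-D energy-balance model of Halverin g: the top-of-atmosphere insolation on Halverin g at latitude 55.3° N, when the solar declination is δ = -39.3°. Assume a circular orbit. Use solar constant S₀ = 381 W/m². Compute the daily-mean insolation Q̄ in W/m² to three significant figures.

Q̄ ≈ 0.00 W/m²

cos H₀ = −tan(+55.3°) tan(-39.300°) = 1.1821 ≥ 1 ⇒ polar night, H₀ = 0 and Q̄ = 0.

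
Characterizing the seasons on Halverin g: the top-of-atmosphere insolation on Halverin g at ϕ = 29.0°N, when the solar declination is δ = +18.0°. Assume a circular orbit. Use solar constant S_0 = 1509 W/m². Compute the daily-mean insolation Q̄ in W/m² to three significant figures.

Q̄ ≈ 519 W/m²

cos h₀ = −tan(+29.0°) tan(+18.000°) = -0.1801, h₀ = 1.7519 rad.
Bracket: h₀ sin ϕ sin δ + cos ϕ cos δ sin h₀ = 1.7519×0.48481×0.30902 + 0.87462×0.95106×0.98365 = 0.262463 + 0.818216 = 1.080679.
Q̄ = (S_0/π) × [bracket] = (1509/π) × 1.080679 = 519.1 W/m².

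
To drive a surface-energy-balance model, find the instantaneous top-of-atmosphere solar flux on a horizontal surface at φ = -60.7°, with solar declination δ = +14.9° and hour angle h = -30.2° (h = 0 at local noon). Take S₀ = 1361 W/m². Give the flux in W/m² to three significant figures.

251 W/m²

cos θ_z = sin φ sin δ + cos φ cos δ cos h = -0.224238 + 0.408739 = 0.184501.
Flux = S₀ · cos θ_z = 1361 × 0.184501 = 251.1 W/m².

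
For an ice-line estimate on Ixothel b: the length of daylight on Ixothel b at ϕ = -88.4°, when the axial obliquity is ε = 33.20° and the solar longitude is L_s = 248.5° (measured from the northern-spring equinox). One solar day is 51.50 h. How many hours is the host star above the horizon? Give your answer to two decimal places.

Solar declination: sin δ = sin ε · sin L_s = sin 33.20° × sin 248.5° = -0.50946, so δ = -30.628°.
Sunrise equation: cos h₀ = −tan ϕ · tan δ = -21.1960 ≤ −1, so the host star never sets (polar day) and h₀ = π.
Daylight = 2h₀/(2π) × 51.50 h = (3.1416/π) × 51.50 = 51.50 h.

51.50 h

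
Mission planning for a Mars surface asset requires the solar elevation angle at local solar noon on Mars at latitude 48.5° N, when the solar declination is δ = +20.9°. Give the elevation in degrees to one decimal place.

62.4°

At local noon the hour angle is zero, so the zenith angle equals |φ − δ| = |+48.5° − (+20.900°)| = 27.600°.
Elevation = 90° − 27.600° = 62.4°.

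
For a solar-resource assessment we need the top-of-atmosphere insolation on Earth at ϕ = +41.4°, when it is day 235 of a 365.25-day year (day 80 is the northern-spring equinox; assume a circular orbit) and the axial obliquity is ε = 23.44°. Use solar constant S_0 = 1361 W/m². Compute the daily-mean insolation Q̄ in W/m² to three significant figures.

Q̄ ≈ 406 W/m²

Solar longitude: L_s = 360° × (235 − 80)/365.25 = 152.772°.
sin δ = sin 23.44° × sin 152.772° = 0.18200, so δ = +10.486°.
cos h₀ = −tan(+41.4°) tan(+10.486°) = -0.1632, h₀ = 1.7347 rad.
Bracket: h₀ sin ϕ sin δ + cos ϕ cos δ sin h₀ = 1.7347×0.66131×0.18200 + 0.75011×0.98330×0.98660 = 0.208786 + 0.727700 = 0.936486.
Q̄ = (S_0/π) × [bracket] = (1361/π) × 0.936486 = 405.7 W/m².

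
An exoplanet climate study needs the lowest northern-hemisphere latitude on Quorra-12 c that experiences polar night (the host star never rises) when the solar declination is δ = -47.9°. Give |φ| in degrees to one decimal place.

Polar night requires cos H₀ = −tan φ tan δ ≥ 1, i.e. tan φ tan δ ≤ −1.
The boundary is |tan φ| · |tan δ| = 1, so |φ| = 90° − |δ| = 90° − 47.9° = 42.1° in the northern hemisphere.

|φ| = 42.1°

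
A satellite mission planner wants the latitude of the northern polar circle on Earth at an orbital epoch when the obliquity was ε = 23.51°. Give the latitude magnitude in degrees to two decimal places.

66.49°

The polar circle is the lowest latitude that experiences at least one full rotation of continuous daylight at the northern-summer solstice; it lies at |φ| = 90° − ε = 90° − 23.51° = 66.49°.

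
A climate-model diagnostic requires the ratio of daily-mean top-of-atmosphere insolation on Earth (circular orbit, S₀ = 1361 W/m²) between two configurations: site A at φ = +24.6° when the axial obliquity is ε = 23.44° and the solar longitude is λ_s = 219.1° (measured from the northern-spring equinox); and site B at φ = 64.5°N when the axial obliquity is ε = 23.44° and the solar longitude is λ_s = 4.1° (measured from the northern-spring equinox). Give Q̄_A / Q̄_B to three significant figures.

— Configuration A (φ=+24.6°):
Solar declination: sin δ = sin ε · sin λ_s = sin 23.44° × sin 219.1° = -0.25088, so δ = -14.529°.
cos H₀ = −tan(+24.6°) tan(-14.529°) = 0.1187, H₀ = 1.4519 rad.
Bracket: H₀ sin φ sin δ + cos φ cos δ sin H₀ = 1.4519×0.41628×-0.25088 + 0.90924×0.96802×0.99294 = -0.151631 + 0.873949 = 0.722318.
Q̄ = (S₀/π) × [bracket] = (1361/π) × 0.722318 = 312.92 W/m².
— Configuration B (φ=+64.5°):
Solar declination: sin δ = sin ε · sin λ_s = sin 23.44° × sin 4.1° = 0.02844, so δ = +1.630°.
cos H₀ = −tan(+64.5°) tan(+1.630°) = -0.0597, H₀ = 1.6305 rad.
Bracket: H₀ sin φ sin δ + cos φ cos δ sin H₀ = 1.6305×0.90259×0.02844 + 0.43051×0.99960×0.99822 = 0.041854 + 0.429572 = 0.471426.
Q̄ = (S₀/π) × [bracket] = (1361/π) × 0.471426 = 204.23 W/m².
Ratio Q̄_A / Q̄_B = 312.92 / 204.23 = 1.532.

Q̄_A / Q̄_B ≈ 1.53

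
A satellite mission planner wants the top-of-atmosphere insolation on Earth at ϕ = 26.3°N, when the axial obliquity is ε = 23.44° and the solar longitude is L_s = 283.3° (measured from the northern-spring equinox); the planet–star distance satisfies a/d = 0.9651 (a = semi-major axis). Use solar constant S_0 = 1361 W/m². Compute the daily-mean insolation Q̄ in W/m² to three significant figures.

Solar declination: sin δ = sin ε · sin L_s = sin 23.44° × sin 283.3° = -0.38712, so δ = -22.775°.
cos h₀ = −tan(+26.3°) tan(-22.775°) = 0.2075, h₀ = 1.3618 rad.
Bracket: h₀ sin ϕ sin δ + cos ϕ cos δ sin h₀ = 1.3618×0.44307×-0.38712 + 0.89649×0.92203×0.97823 = -0.233578 + 0.808596 = 0.575018.
Inverse-square distance factor (a/d)² = 0.9651² = 0.931418.
Q̄ = (S_0/π) × 0.931418 × [bracket] = (1361/π) × 0.931418 × 0.575018 = 232.0 W/m².

Q̄ ≈ 232 W/m²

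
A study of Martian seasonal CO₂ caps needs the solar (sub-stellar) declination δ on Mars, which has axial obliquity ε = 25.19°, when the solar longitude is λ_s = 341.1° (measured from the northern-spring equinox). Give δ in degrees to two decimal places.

δ = -7.92°

sin δ = sin ε · sin λ_s = sin 25.19° × sin 341.1° = -0.137866.
δ = arcsin(-0.137866) = -7.92°.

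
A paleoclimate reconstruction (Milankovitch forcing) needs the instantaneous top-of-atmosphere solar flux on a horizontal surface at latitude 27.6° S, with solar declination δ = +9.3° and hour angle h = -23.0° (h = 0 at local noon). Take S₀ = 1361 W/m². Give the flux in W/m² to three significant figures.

cos θ_z = sin φ sin δ + cos φ cos δ cos h = -0.074870 + 0.805032 = 0.730162.
Flux = S₀ · cos θ_z = 1361 × 0.730162 = 993.8 W/m².

994 W/m²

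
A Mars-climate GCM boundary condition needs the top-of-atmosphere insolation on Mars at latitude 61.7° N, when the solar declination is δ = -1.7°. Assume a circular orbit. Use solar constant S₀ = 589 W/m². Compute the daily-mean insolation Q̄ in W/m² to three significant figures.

Q̄ ≈ 81.3 W/m²

cos H₀ = −tan(+61.7°) tan(-1.700°) = 0.0551, H₀ = 1.5156 rad.
Bracket: H₀ sin φ sin δ + cos φ cos δ sin H₀ = 1.5156×0.88048×-0.02967 + 0.47409×0.99956×0.99848 = -0.039593 + 0.473161 = 0.433568.
Q̄ = (S₀/π) × [bracket] = (589/π) × 0.433568 = 81.29 W/m².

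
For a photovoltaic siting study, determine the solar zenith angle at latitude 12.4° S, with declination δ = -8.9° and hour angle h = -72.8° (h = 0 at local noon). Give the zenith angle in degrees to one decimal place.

cos θ_z = sin ϕ sin δ + cos ϕ cos δ cos h = 0.033222 + 0.285333 = 0.318555.
θ_z = arccos(0.318555) = 71.4°.

θ_z = 71.4°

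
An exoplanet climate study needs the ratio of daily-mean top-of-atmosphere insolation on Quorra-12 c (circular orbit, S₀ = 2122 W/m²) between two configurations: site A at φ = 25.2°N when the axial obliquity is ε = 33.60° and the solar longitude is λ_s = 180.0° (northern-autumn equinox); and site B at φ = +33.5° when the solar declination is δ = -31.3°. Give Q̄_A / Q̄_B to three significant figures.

— Configuration A (φ=+25.2°):
Solar declination: sin δ = sin ε · sin λ_s = sin 33.60° × sin 180.0° = 0.00000, so δ = +0.000°.
cos H₀ = −tan(+25.2°) tan(+0.000°) = -0.0000, H₀ = 1.5708 rad.
Bracket: H₀ sin φ sin δ + cos φ cos δ sin H₀ = 1.5708×0.42578×0.00000 + 0.90483×1.00000×1.00000 = 0.000000 + 0.904830 = 0.904830.
Q̄ = (S₀/π) × [bracket] = (2122/π) × 0.904830 = 611.17 W/m².
— Configuration B (φ=+33.5°):
cos H₀ = −tan(+33.5°) tan(-31.300°) = 0.4024, H₀ = 1.1566 rad.
Bracket: H₀ sin φ sin δ + cos φ cos δ sin H₀ = 1.1566×0.55194×-0.51952 + 0.83389×0.85446×0.91545 = -0.331648 + 0.652282 = 0.320634.
Q̄ = (S₀/π) × [bracket] = (2122/π) × 0.320634 = 216.57 W/m².
Ratio Q̄_A / Q̄_B = 611.17 / 216.57 = 2.822.

Q̄_A / Q̄_B ≈ 2.82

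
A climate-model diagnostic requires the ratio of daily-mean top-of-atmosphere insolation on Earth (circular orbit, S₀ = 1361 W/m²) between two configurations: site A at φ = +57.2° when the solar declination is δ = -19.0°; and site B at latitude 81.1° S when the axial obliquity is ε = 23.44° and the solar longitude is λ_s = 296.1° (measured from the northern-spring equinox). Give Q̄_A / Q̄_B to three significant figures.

Q̄_A / Q̄_B ≈ 0.142

— Configuration A (φ=+57.2°):
cos H₀ = −tan(+57.2°) tan(-19.000°) = 0.5343, H₀ = 1.0071 rad.
Bracket: H₀ sin φ sin δ + cos φ cos δ sin H₀ = 1.0071×0.84057×-0.32557 + 0.54171×0.94552×0.84530 = -0.275607 + 0.432961 = 0.157354.
Q̄ = (S₀/π) × [bracket] = (1361/π) × 0.157354 = 68.169 W/m².
— Configuration B (φ=-81.1°):
Solar declination: sin δ = sin ε · sin λ_s = sin 23.44° × sin 296.1° = -0.35723, so δ = -20.930°.
cos H₀ = −tan(-81.1°) tan(-20.930°) = -2.4423 ≤ −1 ⇒ polar day, H₀ = π.
Bracket: H₀ sin φ sin δ + cos φ cos δ sin H₀ = 3.1416×-0.98796×-0.35723 + 0.15471×0.93402×0.00000 = 1.108762 + 0.000000 = 1.108762.
Q̄ = (S₀/π) × [bracket] = (1361/π) × 1.108762 = 480.34 W/m².
Ratio Q̄_A / Q̄_B = 68.169 / 480.34 = 0.1419.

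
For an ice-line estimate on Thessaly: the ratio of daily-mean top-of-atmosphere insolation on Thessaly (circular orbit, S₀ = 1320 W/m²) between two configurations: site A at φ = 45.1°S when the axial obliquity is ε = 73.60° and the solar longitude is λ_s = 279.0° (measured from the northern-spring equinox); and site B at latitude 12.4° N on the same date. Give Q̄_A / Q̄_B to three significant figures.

— Configuration A (φ=-45.1°):
Solar declination: sin δ = sin ε · sin λ_s = sin 73.60° × sin 279.0° = -0.94750, so δ = -71.352°.
cos H₀ = −tan(-45.1°) tan(-71.352°) = -2.9737 ≤ −1 ⇒ polar day, H₀ = π.
Bracket: H₀ sin φ sin δ + cos φ cos δ sin H₀ = 3.1416×-0.70834×-0.94750 + 0.70587×0.31975×0.00000 = 2.108492 + 0.000000 = 2.108492.
Q̄ = (S₀/π) × [bracket] = (1320/π) × 2.108492 = 885.92 W/m².
— Configuration B (φ=+12.4°):
cos H₀ = −tan(+12.4°) tan(-71.352°) = 0.6515, H₀ = 0.8612 rad.
Bracket: H₀ sin φ sin δ + cos φ cos δ sin H₀ = 0.8612×0.21474×-0.94750 + 0.97667×0.31975×0.75863 = -0.175225 + 0.236913 = 0.061688.
Q̄ = (S₀/π) × [bracket] = (1320/π) × 0.061688 = 25.919 W/m².
Ratio Q̄_A / Q̄_B = 885.92 / 25.919 = 34.18.

Q̄_A / Q̄_B ≈ 34.2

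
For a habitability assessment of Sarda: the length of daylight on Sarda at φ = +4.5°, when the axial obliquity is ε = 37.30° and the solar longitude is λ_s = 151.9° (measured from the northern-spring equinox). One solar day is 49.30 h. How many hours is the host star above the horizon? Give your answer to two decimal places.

25.02 h

Solar declination: sin δ = sin ε · sin λ_s = sin 37.30° × sin 151.9° = 0.28543, so δ = +16.584°.
cos H₀ = −tan φ · tan δ = −tan(+4.5°) × tan(+16.584°) = -0.0234, so H₀ = 1.5942 rad = 91.34°.
Daylight = 2H₀/(2π) × 49.30 h = (1.5942/π) × 49.30 = 25.02 h.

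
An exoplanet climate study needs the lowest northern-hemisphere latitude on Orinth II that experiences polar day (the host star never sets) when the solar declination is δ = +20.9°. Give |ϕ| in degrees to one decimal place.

|ϕ| = 69.1°

Polar day requires cos h₀ = −tan ϕ tan δ ≤ −1, i.e. tan ϕ tan δ ≥ 1.
The boundary is |tan ϕ| · |tan δ| = 1, so |ϕ| = 90° − |δ| = 90° − 20.9° = 69.1° in the northern hemisphere.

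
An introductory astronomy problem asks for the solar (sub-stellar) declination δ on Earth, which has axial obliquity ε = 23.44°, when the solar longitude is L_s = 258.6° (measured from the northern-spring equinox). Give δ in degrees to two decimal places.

sin δ = sin ε · sin L_s = sin 23.44° × sin 258.6° = -0.389941.
δ = arcsin(-0.389941) = -22.95°.

δ = -22.95°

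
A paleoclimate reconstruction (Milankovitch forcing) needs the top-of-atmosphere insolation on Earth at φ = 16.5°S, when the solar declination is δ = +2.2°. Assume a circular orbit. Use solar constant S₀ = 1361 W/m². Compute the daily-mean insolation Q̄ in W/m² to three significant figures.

Q̄ ≈ 408 W/m²

cos H₀ = −tan(-16.5°) tan(+2.200°) = 0.0114, H₀ = 1.5594 rad.
Bracket: H₀ sin φ sin δ + cos φ cos δ sin H₀ = 1.5594×-0.28402×0.03839 + 0.95882×0.99926×0.99994 = -0.017003 + 0.958053 = 0.941050.
Q̄ = (S₀/π) × [bracket] = (1361/π) × 0.941050 = 407.7 W/m².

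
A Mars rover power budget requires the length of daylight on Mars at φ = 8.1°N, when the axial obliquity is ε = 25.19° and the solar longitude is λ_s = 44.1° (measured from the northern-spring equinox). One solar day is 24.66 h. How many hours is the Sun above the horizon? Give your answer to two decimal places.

12.68 h

Solar declination: sin δ = sin ε · sin λ_s = sin 25.19° × sin 44.1° = 0.29620, so δ = +17.229°.
cos H₀ = −tan φ · tan δ = −tan(+8.1°) × tan(+17.229°) = -0.0441, so H₀ = 1.6149 rad = 92.53°.
Daylight = 2H₀/(2π) × 24.66 h = (1.6149/π) × 24.66 = 12.68 h.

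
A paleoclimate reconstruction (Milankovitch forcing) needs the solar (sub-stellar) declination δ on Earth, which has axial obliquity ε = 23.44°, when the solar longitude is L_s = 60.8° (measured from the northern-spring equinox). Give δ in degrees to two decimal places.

sin δ = sin ε · sin L_s = sin 23.44° × sin 60.8° = 0.347238.
δ = arcsin(0.347238) = +20.32°.

δ = +20.32°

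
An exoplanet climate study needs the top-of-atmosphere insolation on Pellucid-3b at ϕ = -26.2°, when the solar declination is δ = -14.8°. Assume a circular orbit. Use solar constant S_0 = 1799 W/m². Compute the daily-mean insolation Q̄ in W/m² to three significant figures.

Q̄ ≈ 602 W/m²

cos h₀ = −tan(-26.2°) tan(-14.800°) = -0.1300, h₀ = 1.7012 rad.
Bracket: h₀ sin ϕ sin δ + cos ϕ cos δ sin h₀ = 1.7012×-0.44151×-0.25545 + 0.89726×0.96682×0.99151 = 0.191868 + 0.860124 = 1.051992.
Q̄ = (S_0/π) × [bracket] = (1799/π) × 1.051992 = 602.4 W/m².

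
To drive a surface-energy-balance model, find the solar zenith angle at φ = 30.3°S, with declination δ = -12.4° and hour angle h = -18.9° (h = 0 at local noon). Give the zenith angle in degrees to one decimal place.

cos θ_z = sin φ sin δ + cos φ cos δ cos h = 0.108340 + 0.797791 = 0.906131.
θ_z = arccos(0.906131) = 25.0°.

θ_z = 25.0°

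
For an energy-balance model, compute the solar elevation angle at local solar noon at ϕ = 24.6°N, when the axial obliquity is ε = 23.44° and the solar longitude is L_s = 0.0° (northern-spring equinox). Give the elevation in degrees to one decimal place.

Solar declination: sin δ = sin ε · sin L_s = sin 23.44° × sin 0.0° = 0.00000, so δ = +0.000°.
At local noon the hour angle is zero, so the zenith angle equals |ϕ − δ| = |+24.6° − (+0.000°)| = 24.600°.
Elevation = 90° − 24.600° = 65.4°.

65.4°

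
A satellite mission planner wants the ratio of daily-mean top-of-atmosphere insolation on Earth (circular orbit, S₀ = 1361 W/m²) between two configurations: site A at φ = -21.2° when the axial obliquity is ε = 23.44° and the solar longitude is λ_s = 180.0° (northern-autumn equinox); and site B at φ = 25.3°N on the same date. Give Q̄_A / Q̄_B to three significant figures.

— Configuration A (φ=-21.2°):
Solar declination: sin δ = sin ε · sin λ_s = sin 23.44° × sin 180.0° = 0.00000, so δ = +0.000°.
cos H₀ = −tan(-21.2°) tan(+0.000°) = 0.0000, H₀ = 1.5708 rad.
Bracket: H₀ sin φ sin δ + cos φ cos δ sin H₀ = 1.5708×-0.36162×0.00000 + 0.93232×1.00000×1.00000 = -0.000000 + 0.932320 = 0.932320.
Q̄ = (S₀/π) × [bracket] = (1361/π) × 0.932320 = 403.90 W/m².
— Configuration B (φ=+25.3°):
cos H₀ = −tan(+25.3°) tan(+0.000°) = -0.0000, H₀ = 1.5708 rad.
Bracket: H₀ sin φ sin δ + cos φ cos δ sin H₀ = 1.5708×0.42736×0.00000 + 0.90408×1.00000×1.00000 = 0.000000 + 0.904080 = 0.904080.
Q̄ = (S₀/π) × [bracket] = (1361/π) × 0.904080 = 391.67 W/m².
Ratio Q̄_A / Q̄_B = 403.90 / 391.67 = 1.031.

Q̄_A / Q̄_B ≈ 1.03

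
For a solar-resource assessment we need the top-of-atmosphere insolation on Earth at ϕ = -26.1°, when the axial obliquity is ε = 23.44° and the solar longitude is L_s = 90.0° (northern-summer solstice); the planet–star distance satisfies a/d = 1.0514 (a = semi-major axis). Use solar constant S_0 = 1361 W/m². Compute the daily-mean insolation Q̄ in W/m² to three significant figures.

Solar declination: sin δ = sin ε · sin L_s = sin 23.44° × sin 90.0° = 0.39779, so δ = +23.440°.
cos h₀ = −tan(-26.1°) tan(+23.440°) = 0.2124, h₀ = 1.3568 rad.
Bracket: h₀ sin ϕ sin δ + cos ϕ cos δ sin h₀ = 1.3568×-0.43994×0.39779 + 0.89803×0.91748×0.97718 = -0.237445 + 0.805123 = 0.567678.
Inverse-square distance factor (a/d)² = 1.0514² = 1.105442.
Q̄ = (S_0/π) × 1.105442 × [bracket] = (1361/π) × 1.105442 × 0.567678 = 271.9 W/m².

Q̄ ≈ 272 W/m²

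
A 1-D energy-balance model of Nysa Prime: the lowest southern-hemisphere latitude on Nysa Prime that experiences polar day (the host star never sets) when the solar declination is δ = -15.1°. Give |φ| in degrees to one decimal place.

Polar day requires cos H₀ = −tan φ tan δ ≤ −1, i.e. tan φ tan δ ≥ 1.
The boundary is |tan φ| · |tan δ| = 1, so |φ| = 90° − |δ| = 90° − 15.1° = 74.9° in the southern hemisphere.

|φ| = 74.9°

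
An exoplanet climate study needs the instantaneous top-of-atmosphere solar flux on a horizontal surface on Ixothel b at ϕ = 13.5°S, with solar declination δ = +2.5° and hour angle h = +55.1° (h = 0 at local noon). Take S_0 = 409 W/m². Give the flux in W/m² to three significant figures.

223 W/m²

cos θ_z = sin ϕ sin δ + cos ϕ cos δ cos h = -0.010183 + 0.555808 = 0.545625.
Flux = S_0 · cos θ_z = 409 × 0.545625 = 223.2 W/m².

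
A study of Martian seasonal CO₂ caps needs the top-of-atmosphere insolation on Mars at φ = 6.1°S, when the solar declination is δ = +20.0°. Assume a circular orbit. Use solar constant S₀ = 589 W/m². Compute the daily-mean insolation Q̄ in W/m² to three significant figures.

cos H₀ = −tan(-6.1°) tan(+20.000°) = 0.0389, H₀ = 1.5319 rad.
Bracket: H₀ sin φ sin δ + cos φ cos δ sin H₀ = 1.5319×-0.10626×0.34202 + 0.99434×0.93969×0.99924 = -0.055674 + 0.933661 = 0.877987.
Q̄ = (S₀/π) × [bracket] = (589/π) × 0.877987 = 164.6 W/m².

Q̄ ≈ 165 W/m²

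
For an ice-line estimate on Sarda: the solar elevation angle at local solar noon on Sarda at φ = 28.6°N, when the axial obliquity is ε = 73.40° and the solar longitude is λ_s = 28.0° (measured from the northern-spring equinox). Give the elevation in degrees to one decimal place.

Solar declination: sin δ = sin ε · sin λ_s = sin 73.40° × sin 28.0° = 0.44991, so δ = +26.738°.
At local noon the hour angle is zero, so the zenith angle equals |φ − δ| = |+28.6° − (+26.738°)| = 1.862°.
Elevation = 90° − 1.862° = 88.1°.

88.1°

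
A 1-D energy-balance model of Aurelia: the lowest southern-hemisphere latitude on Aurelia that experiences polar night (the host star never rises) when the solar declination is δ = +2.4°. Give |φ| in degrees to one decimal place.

|φ| = 87.6°

Polar night requires cos H₀ = −tan φ tan δ ≥ 1, i.e. tan φ tan δ ≤ −1.
The boundary is |tan φ| · |tan δ| = 1, so |φ| = 90° − |δ| = 90° − 2.4° = 87.6° in the southern hemisphere.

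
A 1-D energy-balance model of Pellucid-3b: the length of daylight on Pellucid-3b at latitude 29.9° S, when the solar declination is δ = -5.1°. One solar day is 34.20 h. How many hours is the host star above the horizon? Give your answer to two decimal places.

cos H₀ = −tan φ · tan δ = −tan(-29.9°) × tan(-5.100°) = -0.0513, so H₀ = 1.6221 rad = 92.94°.
Daylight = 2H₀/(2π) × 34.20 h = (1.6221/π) × 34.20 = 17.66 h.

17.66 h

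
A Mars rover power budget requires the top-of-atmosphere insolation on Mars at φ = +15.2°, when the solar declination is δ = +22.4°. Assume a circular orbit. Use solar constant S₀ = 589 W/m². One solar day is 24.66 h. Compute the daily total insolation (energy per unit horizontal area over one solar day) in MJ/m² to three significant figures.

cos H₀ = −tan(+15.2°) tan(+22.400°) = -0.1120, H₀ = 1.6830 rad.
Bracket: H₀ sin φ sin δ + cos φ cos δ sin H₀ = 1.6830×0.26219×0.38107 + 0.96502×0.92455×0.99371 = 0.168153 + 0.886597 = 1.054750.
Q̄ = (S₀/π) × [bracket] = (589/π) × 1.054750 = 197.75 W/m².
Daily total = Q̄ × 24.66 h × 3600 s/h = 197.75 × 24.66 × 3600 / 10⁶ = 17.56 MJ/m².

17.6 MJ/m²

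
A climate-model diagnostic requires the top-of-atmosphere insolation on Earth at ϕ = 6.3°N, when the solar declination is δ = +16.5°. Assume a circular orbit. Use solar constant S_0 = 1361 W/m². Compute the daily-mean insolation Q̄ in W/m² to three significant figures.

cos h₀ = −tan(+6.3°) tan(+16.500°) = -0.0327, h₀ = 1.6035 rad.
Bracket: h₀ sin ϕ sin δ + cos ϕ cos δ sin h₀ = 1.6035×0.10973×0.28402 + 0.99396×0.95882×0.99947 = 0.049974 + 0.952524 = 1.002498.
Q̄ = (S_0/π) × [bracket] = (1361/π) × 1.002498 = 434.3 W/m².

Q̄ ≈ 434 W/m²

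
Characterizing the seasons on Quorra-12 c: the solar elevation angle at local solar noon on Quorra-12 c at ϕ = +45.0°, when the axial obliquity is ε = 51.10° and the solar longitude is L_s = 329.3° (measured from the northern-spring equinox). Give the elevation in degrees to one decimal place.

21.6°

Solar declination: sin δ = sin ε · sin L_s = sin 51.10° × sin 329.3° = -0.39733, so δ = -23.411°.
At local noon the hour angle is zero, so the zenith angle equals |ϕ − δ| = |+45.0° − (-23.411°)| = 68.411°.
Elevation = 90° − 68.411° = 21.6°.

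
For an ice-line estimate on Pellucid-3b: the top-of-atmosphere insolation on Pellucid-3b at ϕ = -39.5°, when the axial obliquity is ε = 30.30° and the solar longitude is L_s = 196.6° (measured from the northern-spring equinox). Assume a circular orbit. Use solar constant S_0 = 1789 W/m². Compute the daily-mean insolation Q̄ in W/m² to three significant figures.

Solar declination: sin δ = sin ε · sin L_s = sin 30.30° × sin 196.6° = -0.14414, so δ = -8.287°.
cos h₀ = −tan(-39.5°) tan(-8.287°) = -0.1201, h₀ = 1.6912 rad.
Bracket: h₀ sin ϕ sin δ + cos ϕ cos δ sin h₀ = 1.6912×-0.63608×-0.14414 + 0.77162×0.98956×0.99277 = 0.155057 + 0.758044 = 0.913101.
Q̄ = (S_0/π) × [bracket] = (1789/π) × 0.913101 = 520.0 W/m².

Q̄ ≈ 520 W/m²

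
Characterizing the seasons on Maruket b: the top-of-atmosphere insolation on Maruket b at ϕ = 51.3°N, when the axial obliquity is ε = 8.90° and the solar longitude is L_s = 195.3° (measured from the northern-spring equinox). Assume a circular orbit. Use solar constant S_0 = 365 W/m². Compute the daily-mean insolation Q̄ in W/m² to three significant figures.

Q̄ ≈ 66.9 W/m²

Solar declination: sin δ = sin ε · sin L_s = sin 8.90° × sin 195.3° = -0.04082, so δ = -2.340°.
cos h₀ = −tan(+51.3°) tan(-2.340°) = 0.0510, h₀ = 1.5198 rad.
Bracket: h₀ sin ϕ sin δ + cos ϕ cos δ sin h₀ = 1.5198×0.78043×-0.04082 + 0.62524×0.99917×0.99870 = -0.048417 + 0.623909 = 0.575492.
Q̄ = (S_0/π) × [bracket] = (365/π) × 0.575492 = 66.86 W/m².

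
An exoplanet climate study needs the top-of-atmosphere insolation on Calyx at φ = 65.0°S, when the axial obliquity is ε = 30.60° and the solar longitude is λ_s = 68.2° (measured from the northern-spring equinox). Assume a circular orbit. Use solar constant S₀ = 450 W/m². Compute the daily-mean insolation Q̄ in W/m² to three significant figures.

Solar declination: sin δ = sin ε · sin λ_s = sin 30.60° × sin 68.2° = 0.47264, so δ = +28.206°.
cos H₀ = −tan(-65.0°) tan(+28.206°) = 1.1501 ≥ 1 ⇒ polar night, H₀ = 0 and Q̄ = 0.

Q̄ ≈ 0.00 W/m²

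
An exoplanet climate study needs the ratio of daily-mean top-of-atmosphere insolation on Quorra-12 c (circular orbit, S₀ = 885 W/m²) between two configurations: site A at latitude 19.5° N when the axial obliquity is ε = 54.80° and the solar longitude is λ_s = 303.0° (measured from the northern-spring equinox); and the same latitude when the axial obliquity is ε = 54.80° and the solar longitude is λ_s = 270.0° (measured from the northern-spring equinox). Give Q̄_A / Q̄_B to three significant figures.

— Configuration A (φ=+19.5°):
Solar declination: sin δ = sin ε · sin λ_s = sin 54.80° × sin 303.0° = -0.68532, so δ = -43.260°.
cos H₀ = −tan(+19.5°) tan(-43.260°) = 0.3332, H₀ = 1.2311 rad.
Bracket: H₀ sin φ sin δ + cos φ cos δ sin H₀ = 1.2311×0.33381×-0.68532 + 0.94264×0.72825×0.94284 = -0.281635 + 0.647239 = 0.365604.
Q̄ = (S₀/π) × [bracket] = (885/π) × 0.365604 = 102.99 W/m².
— Configuration B (φ=+19.5°):
Solar declination: sin δ = sin ε · sin λ_s = sin 54.80° × sin 270.0° = -0.81714, so δ = -54.800°.
cos H₀ = −tan(+19.5°) tan(-54.800°) = 0.5020, H₀ = 1.0449 rad.
Bracket: H₀ sin φ sin δ + cos φ cos δ sin H₀ = 1.0449×0.33381×-0.81714 + 0.94264×0.57643×0.86487 = -0.285017 + 0.469941 = 0.184924.
Q̄ = (S₀/π) × [bracket] = (885/π) × 0.184924 = 52.094 W/m².
Ratio Q̄_A / Q̄_B = 102.99 / 52.094 = 1.977.

Q̄_A / Q̄_B ≈ 1.98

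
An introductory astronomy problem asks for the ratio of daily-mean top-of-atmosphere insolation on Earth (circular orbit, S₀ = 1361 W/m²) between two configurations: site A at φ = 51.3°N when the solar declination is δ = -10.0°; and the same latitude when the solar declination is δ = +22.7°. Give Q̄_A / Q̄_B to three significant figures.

— Configuration A (φ=+51.3°):
cos H₀ = −tan(+51.3°) tan(-10.000°) = 0.2201, H₀ = 1.3489 rad.
Bracket: H₀ sin φ sin δ + cos φ cos δ sin H₀ = 1.3489×0.78043×-0.17365 + 0.62524×0.98481×0.97548 = -0.182805 + 0.600645 = 0.417840.
Q̄ = (S₀/π) × [bracket] = (1361/π) × 0.417840 = 181.02 W/m².
— Configuration B (φ=+51.3°):
cos H₀ = −tan(+51.3°) tan(+22.700°) = -0.5221, H₀ = 2.1201 rad.
Bracket: H₀ sin φ sin δ + cos φ cos δ sin H₀ = 2.1201×0.78043×0.38591 + 0.62524×0.92254×0.85286 = 0.638523 + 0.491937 = 1.130460.
Q̄ = (S₀/π) × [bracket] = (1361/π) × 1.130460 = 489.74 W/m².
Ratio Q̄_A / Q̄_B = 181.02 / 489.74 = 0.3696.

Q̄_A / Q̄_B ≈ 0.370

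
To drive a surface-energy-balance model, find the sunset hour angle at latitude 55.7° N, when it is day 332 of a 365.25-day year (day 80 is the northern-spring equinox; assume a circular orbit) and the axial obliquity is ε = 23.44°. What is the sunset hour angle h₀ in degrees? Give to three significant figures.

Solar longitude: L_s = 360° × (332 − 80)/365.25 = 248.378°.
sin δ = sin 23.44° × sin 248.378° = -0.36980, so δ = -21.703°.
cos h₀ = −tan ϕ · tan δ = −tan(+55.7°) × tan(-21.703°) = 0.5835, so h₀ = 0.9478 rad = 54.31°.

h₀ = 54.3°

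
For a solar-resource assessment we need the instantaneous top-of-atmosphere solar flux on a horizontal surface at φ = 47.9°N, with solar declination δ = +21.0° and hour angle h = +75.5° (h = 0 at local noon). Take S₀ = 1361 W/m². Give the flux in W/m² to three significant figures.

cos θ_z = sin φ sin δ + cos φ cos δ cos h = 0.265900 + 0.156712 = 0.422612.
Flux = S₀ · cos θ_z = 1361 × 0.422612 = 575.2 W/m².

575 W/m²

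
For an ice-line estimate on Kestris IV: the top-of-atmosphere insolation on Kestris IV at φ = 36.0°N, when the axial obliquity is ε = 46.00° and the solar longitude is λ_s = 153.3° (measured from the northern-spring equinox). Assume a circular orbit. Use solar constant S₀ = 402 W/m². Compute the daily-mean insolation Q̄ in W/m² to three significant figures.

Q̄ ≈ 139 W/m²

Solar declination: sin δ = sin ε · sin λ_s = sin 46.00° × sin 153.3° = 0.32321, so δ = +18.857°.
cos H₀ = −tan(+36.0°) tan(+18.857°) = -0.2481, H₀ = 1.8216 rad.
Bracket: H₀ sin φ sin δ + cos φ cos δ sin H₀ = 1.8216×0.58779×0.32321 + 0.80902×0.94633×0.96872 = 0.346067 + 0.741652 = 1.087719.
Q̄ = (S₀/π) × [bracket] = (402/π) × 1.087719 = 139.2 W/m².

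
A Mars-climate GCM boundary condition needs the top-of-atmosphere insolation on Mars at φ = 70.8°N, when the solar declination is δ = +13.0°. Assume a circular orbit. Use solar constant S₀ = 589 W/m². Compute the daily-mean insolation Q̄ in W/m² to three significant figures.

cos H₀ = −tan(+70.8°) tan(+13.000°) = -0.6630, H₀ = 2.2956 rad.
Bracket: H₀ sin φ sin δ + cos φ cos δ sin H₀ = 2.2956×0.94438×0.22495 + 0.32887×0.97437×0.74865 = 0.487673 + 0.239898 = 0.727571.
Q̄ = (S₀/π) × [bracket] = (589/π) × 0.727571 = 136.4 W/m².

Q̄ ≈ 136 W/m²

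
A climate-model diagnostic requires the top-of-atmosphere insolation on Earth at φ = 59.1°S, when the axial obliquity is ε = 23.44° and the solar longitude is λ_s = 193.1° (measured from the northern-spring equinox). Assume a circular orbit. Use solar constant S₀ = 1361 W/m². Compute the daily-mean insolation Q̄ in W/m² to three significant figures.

Q̄ ≈ 277 W/m²

Solar declination: sin δ = sin ε · sin λ_s = sin 23.44° × sin 193.1° = -0.09016, so δ = -5.173°.
cos H₀ = −tan(-59.1°) tan(-5.173°) = -0.1513, H₀ = 1.7226 rad.
Bracket: H₀ sin φ sin δ + cos φ cos δ sin H₀ = 1.7226×-0.85806×-0.09016 + 0.51354×0.99593×0.98849 = 0.133265 + 0.505563 = 0.638828.
Q̄ = (S₀/π) × [bracket] = (1361/π) × 0.638828 = 276.8 W/m².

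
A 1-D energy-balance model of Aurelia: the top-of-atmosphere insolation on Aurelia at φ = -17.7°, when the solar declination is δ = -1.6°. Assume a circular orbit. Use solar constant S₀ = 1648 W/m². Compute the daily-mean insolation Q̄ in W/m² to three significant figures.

Q̄ ≈ 507 W/m²

cos H₀ = −tan(-17.7°) tan(-1.600°) = -0.0089, H₀ = 1.5797 rad.
Bracket: H₀ sin φ sin δ + cos φ cos δ sin H₀ = 1.5797×-0.30403×-0.02792 + 0.95266×0.99961×0.99996 = 0.013409 + 0.952250 = 0.965659.
Q̄ = (S₀/π) × [bracket] = (1648/π) × 0.965659 = 506.6 W/m².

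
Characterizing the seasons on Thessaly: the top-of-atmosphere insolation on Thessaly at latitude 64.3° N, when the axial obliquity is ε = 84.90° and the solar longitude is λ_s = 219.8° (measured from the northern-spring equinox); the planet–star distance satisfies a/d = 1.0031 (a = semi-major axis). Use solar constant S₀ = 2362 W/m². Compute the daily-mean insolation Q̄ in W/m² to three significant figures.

Solar declination: sin δ = sin ε · sin λ_s = sin 84.90° × sin 219.8° = -0.63758, so δ = -39.611°.
cos H₀ = −tan(+64.3°) tan(-39.611°) = 1.7196 ≥ 1 ⇒ polar night, H₀ = 0 and Q̄ = 0.
Inverse-square distance factor (a/d)² = 1.0031² = 1.006210.

Q̄ ≈ 0.00 W/m²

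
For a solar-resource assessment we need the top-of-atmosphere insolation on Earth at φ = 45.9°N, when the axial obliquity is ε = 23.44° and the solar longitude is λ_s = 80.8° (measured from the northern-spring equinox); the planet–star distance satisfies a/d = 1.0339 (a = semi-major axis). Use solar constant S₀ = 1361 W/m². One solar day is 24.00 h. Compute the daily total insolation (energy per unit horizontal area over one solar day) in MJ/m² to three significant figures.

45.9 MJ/m²

Solar declination: sin δ = sin ε · sin λ_s = sin 23.44° × sin 80.8° = 0.39267, so δ = +23.121°.
cos H₀ = −tan(+45.9°) tan(+23.121°) = -0.4406, H₀ = 2.0271 rad.
Bracket: H₀ sin φ sin δ + cos φ cos δ sin H₀ = 2.0271×0.71813×0.39267 + 0.69591×0.91968×0.89771 = 0.571618 + 0.574547 = 1.146165.
Inverse-square distance factor (a/d)² = 1.0339² = 1.068949.
Q̄ = (S₀/π) × 1.068949 × [bracket] = (1361/π) × 1.068949 × 1.146165 = 530.78 W/m².
Daily total = Q̄ × 24.00 h × 3600 s/h = 530.78 × 24.00 × 3600 / 10⁶ = 45.86 MJ/m².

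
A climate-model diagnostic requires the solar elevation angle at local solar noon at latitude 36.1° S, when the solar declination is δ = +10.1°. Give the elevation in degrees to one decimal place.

At local noon the hour angle is zero, so the zenith angle equals |ϕ − δ| = |-36.1° − (+10.100°)| = 46.200°.
Elevation = 90° − 46.200° = 43.8°.

43.8°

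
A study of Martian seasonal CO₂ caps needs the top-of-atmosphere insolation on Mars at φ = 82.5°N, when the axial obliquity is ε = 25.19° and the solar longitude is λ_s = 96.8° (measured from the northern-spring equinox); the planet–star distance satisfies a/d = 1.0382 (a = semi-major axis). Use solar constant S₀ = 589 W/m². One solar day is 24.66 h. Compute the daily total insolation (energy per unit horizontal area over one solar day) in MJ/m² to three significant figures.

Solar declination: sin δ = sin ε · sin λ_s = sin 25.19° × sin 96.8° = 0.42263, so δ = +25.001°.
cos H₀ = −tan(+82.5°) tan(+25.001°) = -3.5421 ≤ −1 ⇒ polar day, H₀ = π.
Bracket: H₀ sin φ sin δ + cos φ cos δ sin H₀ = 3.1416×0.99144×0.42263 + 0.13053×0.90630×0.00000 = 1.316369 + 0.000000 = 1.316369.
Inverse-square distance factor (a/d)² = 1.0382² = 1.077859.
Q̄ = (S₀/π) × 1.077859 × [bracket] = (589/π) × 1.077859 × 1.316369 = 266.01 W/m².
Daily total = Q̄ × 24.66 h × 3600 s/h = 266.01 × 24.66 × 3600 / 10⁶ = 23.62 MJ/m².

23.6 MJ/m²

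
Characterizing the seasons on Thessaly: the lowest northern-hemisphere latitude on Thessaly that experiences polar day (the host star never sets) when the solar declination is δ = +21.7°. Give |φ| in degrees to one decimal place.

Polar day requires cos H₀ = −tan φ tan δ ≤ −1, i.e. tan φ tan δ ≥ 1.
The boundary is |tan φ| · |tan δ| = 1, so |φ| = 90° − |δ| = 90° − 21.7° = 68.3° in the northern hemisphere.

|φ| = 68.3°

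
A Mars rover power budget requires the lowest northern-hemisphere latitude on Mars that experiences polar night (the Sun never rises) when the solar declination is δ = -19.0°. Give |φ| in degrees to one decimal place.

|φ| = 71.0°

Polar night requires cos H₀ = −tan φ tan δ ≥ 1, i.e. tan φ tan δ ≤ −1.
The boundary is |tan φ| · |tan δ| = 1, so |φ| = 90° − |δ| = 90° − 19.0° = 71.0° in the northern hemisphere.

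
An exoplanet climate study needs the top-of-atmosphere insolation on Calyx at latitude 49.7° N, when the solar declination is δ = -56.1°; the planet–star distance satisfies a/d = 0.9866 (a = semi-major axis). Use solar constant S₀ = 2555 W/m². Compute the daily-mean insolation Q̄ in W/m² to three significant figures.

Q̄ ≈ 0.00 W/m²

cos H₀ = −tan(+49.7°) tan(-56.100°) = 1.7548 ≥ 1 ⇒ polar night, H₀ = 0 and Q̄ = 0.
Inverse-square distance factor (a/d)² = 0.9866² = 0.973380.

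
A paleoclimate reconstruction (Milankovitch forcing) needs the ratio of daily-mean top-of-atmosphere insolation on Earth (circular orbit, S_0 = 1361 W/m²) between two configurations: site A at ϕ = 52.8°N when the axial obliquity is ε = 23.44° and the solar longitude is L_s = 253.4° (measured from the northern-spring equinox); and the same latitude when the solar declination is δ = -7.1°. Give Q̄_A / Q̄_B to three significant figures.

Q̄_A / Q̄_B ≈ 0.368

— Configuration A (ϕ=+52.8°):
Solar declination: sin δ = sin ε · sin L_s = sin 23.44° × sin 253.4° = -0.38121, so δ = -22.409°.
cos h₀ = −tan(+52.8°) tan(-22.409°) = 0.5432, h₀ = 0.9965 rad.
Bracket: h₀ sin ϕ sin δ + cos ϕ cos δ sin h₀ = 0.9965×0.79653×-0.38121 + 0.60460×0.92449×0.83957 = -0.302582 + 0.469275 = 0.166693.
Q̄ = (S_0/π) × [bracket] = (1361/π) × 0.166693 = 72.215 W/m².
— Configuration B (ϕ=+52.8°):
cos h₀ = −tan(+52.8°) tan(-7.100°) = 0.1641, h₀ = 1.4060 rad.
Bracket: h₀ sin ϕ sin δ + cos ϕ cos δ sin h₀ = 1.4060×0.79653×-0.12360 + 0.60460×0.99233×0.98644 = -0.138422 + 0.591827 = 0.453405.
Q̄ = (S_0/π) × [bracket] = (1361/π) × 0.453405 = 196.42 W/m².
Ratio Q̄_A / Q̄_B = 72.215 / 196.42 = 0.3677.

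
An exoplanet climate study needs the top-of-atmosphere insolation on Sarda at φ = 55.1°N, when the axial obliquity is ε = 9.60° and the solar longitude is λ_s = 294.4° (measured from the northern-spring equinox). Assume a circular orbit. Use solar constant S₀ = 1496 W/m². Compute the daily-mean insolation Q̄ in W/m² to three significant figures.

Solar declination: sin δ = sin ε · sin λ_s = sin 9.60° × sin 294.4° = -0.15187, so δ = -8.736°.
cos H₀ = −tan(+55.1°) tan(-8.736°) = 0.2203, H₀ = 1.3487 rad.
Bracket: H₀ sin φ sin δ + cos φ cos δ sin H₀ = 1.3487×0.82015×-0.15187 + 0.57215×0.98840×0.97544 = -0.167989 + 0.551624 = 0.383635.
Q̄ = (S₀/π) × [bracket] = (1496/π) × 0.383635 = 182.7 W/m².

Q̄ ≈ 183 W/m²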